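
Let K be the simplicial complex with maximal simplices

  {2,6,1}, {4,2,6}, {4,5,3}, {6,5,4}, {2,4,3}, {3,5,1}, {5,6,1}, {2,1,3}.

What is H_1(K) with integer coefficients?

H_1 = 0.

Order the vertices as 1 < 2 < 3 < 4 < 5 < 6. Listing each simplex with vertices in this order, K has dimension 2 with simplices:

  0-simplices (6): [1], [2], [3], [4], [5], [6]
  1-simplices (12): [1,2], [1,3], [1,5], [1,6], [2,3], [2,4], [2,6], [3,4], [3,5], [4,5], [4,6], [5,6]
  2-simplices (8): [1,2,3], [1,2,6], [1,3,5], [1,5,6], [2,3,4], [2,4,6], [3,4,5], [4,5,6]

giving chain groups C_0 ≅ Z^6, C_1 ≅ Z^12, C_2 ≅ Z^8.

∂_1: C_1 → C_0 is given by ∂[p,q] = [q] − [p]. For instance
  ∂[2,3] = [3] − [2].
The 6×12 boundary matrix has rank 5 and Smith normal form diag(1,1,1,1,1).

∂_2: C_2 → C_1 sends each 2-simplex [p,q,r] to [q,r] − [p,r] + [p,q]. For instance
  ∂[2,4,6] = [4,6] − [2,6] + [2,4],
  ∂[1,2,3] = [2,3] − [1,3] + [1,2].
As a 12×8 matrix over Z this has rank 7, with invariant factors (1,1,1,1,1,1,1).

Computing H_k = (kernel of ∂_k) / (image of ∂_{k+1}):

  H_1: rank ker ∂_1 − rank ∂_2 = (12 − 5) − 7 = 0, and the invariant factors of ∂_2 are all 1, so H_1 = 0.

(K is a triangulation of the 2-sphere S^2.)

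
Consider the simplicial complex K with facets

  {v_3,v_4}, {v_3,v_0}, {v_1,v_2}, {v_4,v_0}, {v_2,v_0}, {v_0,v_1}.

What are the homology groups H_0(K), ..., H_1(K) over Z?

Take the total order v_0 < v_1 < v_2 < v_3 < v_4 on the vertex set. Then K (dimension 1) consists of the simplices:

  0-simplices (5): [v_0], [v_1], [v_2], [v_3], [v_4]
  1-simplices (6): [v_0,v_1], [v_0,v_2], [v_0,v_3], [v_0,v_4], [v_1,v_2], [v_3,v_4]

giving chain groups C_0 ≅ Z^5, C_1 ≅ Z^6.

The boundary map ∂_1: C_1 → C_0 maps an edge to its endpoints' difference, ∂[p,q] = q − p. For instance
  ∂[v_0,v_4] = [v_4] − [v_0].
The 5×6 boundary matrix has rank 4 and Smith normal form diag(1,1,1,1).

From H_k ≅ ker(∂_k) / im(∂_{k+1}) we obtain:

  H_0: rank C_0 − rank ∂_1 = 5 − 4 = 1, and the invariant factors of ∂_1 are all 1, so H_0 ≅ Z.
  H_1: rank ker ∂_1 − rank ∂_2 = (6 − 4) − 0 = 2, and there is no ∂_2, so H_1 ≅ Z^2.

As a check, the Euler characteristic is 5 − 6 = -1, which agrees with 1 − 2 = -1.
(K is a triangulation of a wedge of 2 circles.)

H_0 ≅ Z,  H_1 ≅ Z^2.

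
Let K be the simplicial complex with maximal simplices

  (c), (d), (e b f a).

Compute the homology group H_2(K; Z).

H_2 = 0.

Take the total order a < b < c < d < e < f on the vertex set. Then K (dimension 3) consists of the simplices:

  0-simplices (6): a, b, c, d, e, f
  1-simplices (6): ab, ae, af, be, bf, ef
  2-simplices (4): abe, abf, aef, bef
  3-simplices (1): abef

Hence C_0 ≅ Z^6, C_1 ≅ Z^6, C_2 ≅ Z^4, C_3 ≅ Z^1.

∂_1: C_1 → C_0 maps an edge to its endpoints' difference, ∂[p,q] = q − p.
This gives a 6×6 integer matrix of rank 3; reducing to Smith normal form yields diagonal entries (1,1,1).

The boundary map ∂_2: C_2 → C_1 sends each 2-simplex [p,q,r] to [q,r] − [p,r] + [p,q]. For instance
  ∂abf = bf − af + ab,
  ∂aef = ef − af + ae.
As a 6×4 matrix over Z this has rank 3, with invariant factors (1,1,1).

∂_3: C_3 → C_2 sends each 3-simplex σ to the alternating sum Σ_i (−1)^i (σ with its i-th vertex removed). For instance
  ∂abef = bef − aef + abf − abe.
This gives a 4×1 integer matrix of rank 1; reducing to Smith normal form yields diagonal entries (1).

Reading off H_k = ker ∂_k / im ∂_{k+1}:

  H_2: rank ker ∂_2 − rank ∂_3 = (4 − 3) − 1 = 0, and the invariant factors of ∂_3 are all 1, so H_2 ≅ 0.

(K is a triangulation of the disjoint union of a set of 2 points and the 3-simplex.)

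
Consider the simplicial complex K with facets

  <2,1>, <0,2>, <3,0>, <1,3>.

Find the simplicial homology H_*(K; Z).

Fix the vertex order 0 < 1 < 2 < 3 and write every simplex with vertices in increasing order. Then dim K = 1 and the simplices of K are:

  0-simplices (4): [0], [1], [2], [3]
  1-simplices (4): [0,2], [0,3], [1,2], [1,3]

giving chain groups C_0 ≅ Z^4, C_1 ≅ Z^4.

Boundary ∂_1: C_1 → C_0 is given by ∂[p,q] = [q] − [p]. For instance
  ∂[1,2] = [2] − [1].
This gives a 4×4 integer matrix of rank 3; reducing to Smith normal form yields diagonal entries (1,1,1).

Computing H_k = (kernel of ∂_k) / (image of ∂_{k+1}):

  H_0: rank C_0 − rank ∂_1 = 4 − 3 = 1, and the invariant factors of ∂_1 are all 1, so H_0 ≅ Z.
  H_1: rank ker ∂_1 − rank ∂_2 = (4 − 3) − 0 = 1, and there is no ∂_2, so H_1 ≅ Z.

(K is a triangulation of the circle S^1.)

H_0 = Z,  H_1 = Z.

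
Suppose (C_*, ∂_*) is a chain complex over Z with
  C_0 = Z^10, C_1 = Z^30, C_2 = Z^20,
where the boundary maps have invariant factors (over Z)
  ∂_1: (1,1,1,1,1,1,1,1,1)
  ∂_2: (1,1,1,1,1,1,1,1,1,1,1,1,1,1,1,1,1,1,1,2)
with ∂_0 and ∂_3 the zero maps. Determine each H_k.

H_0: b_0 = 10 − 0 − 9 = 1; torsion from ∂_1 factors > 1: none. So H_0 ≅ Z.
H_1: b_1 = 30 − 9 − 20 = 1; torsion from ∂_2 factors > 1: [2]. So H_1 ≅ Z × Z/2.
H_2: b_2 = 20 − 20 − 0 = 0; torsion from ∂_3 factors > 1: none. So H_2 ≅ 0.

H_0 ≅ Z,  H_1 ≅ Z × Z/2,  H_2 = 0.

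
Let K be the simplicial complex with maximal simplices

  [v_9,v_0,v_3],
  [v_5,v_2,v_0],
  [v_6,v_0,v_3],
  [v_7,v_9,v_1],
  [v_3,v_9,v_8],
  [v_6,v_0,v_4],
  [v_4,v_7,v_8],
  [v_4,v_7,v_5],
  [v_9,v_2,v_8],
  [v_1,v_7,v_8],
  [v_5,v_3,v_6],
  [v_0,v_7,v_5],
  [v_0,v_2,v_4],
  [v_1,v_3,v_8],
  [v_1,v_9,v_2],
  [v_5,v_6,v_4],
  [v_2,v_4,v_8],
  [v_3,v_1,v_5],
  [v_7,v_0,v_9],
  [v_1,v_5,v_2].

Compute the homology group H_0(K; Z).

H_0 ≅ Z.

We work with the vertex ordering v_0 < v_1 < v_2 < v_3 < v_4 < v_5 < v_6 < v_7 < v_8 < v_9. The simplices of K, each written with vertices in increasing order, are:

  0-simplices (10): [v_0], [v_1], [v_2], [v_3], [v_4], [v_5], [v_6], [v_7], [v_8], [v_9]
  1-simplices (30): (30 of them)
  2-simplices (20): (20 of them)

so the chain groups are C_0 ≅ Z^10, C_1 ≅ Z^30, C_2 ≅ Z^20.

∂_1: C_1 → C_0 is given by ∂[p,q] = [q] − [p]. For instance
  ∂[v_3,v_5] = [v_5] − [v_3].
The resulting 10×30 matrix has rank 9, and its Smith normal form has invariant factors (1,1,1,1,1,1,1,1,1).

∂_2: C_2 → C_1 acts by ∂[p,q,r] = [q,r] − [p,r] + [p,q]. For instance
  ∂[v_1,v_7,v_9] = [v_7,v_9] − [v_1,v_9] + [v_1,v_7],
  ∂[v_3,v_8,v_9] = [v_8,v_9] − [v_3,v_9] + [v_3,v_8].
As a 30×20 matrix over Z this has rank 20, with invariant factors (1,1,1,1,1,1,1,1,1,1,1,1,1,1,1,1,1,1,1,2).

From H_k ≅ ker(∂_k) / im(∂_{k+1}) we obtain:

  H_0: rank C_0 − rank ∂_1 = 10 − 9 = 1, and the invariant factors of ∂_1 are all 1, so H_0 = Z.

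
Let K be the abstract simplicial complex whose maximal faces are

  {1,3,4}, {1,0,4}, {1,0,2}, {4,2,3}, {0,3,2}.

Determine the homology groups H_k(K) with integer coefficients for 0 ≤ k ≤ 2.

H_0 ≅ Z,  H_1 ≅ Z,  H_2 = 0.

Order the vertices as 0 < 1 < 2 < 3 < 4. Listing each simplex with vertices in this order, K has dimension 2 with simplices:

  0-simplices (5): [0], [1], [2], [3], [4]
  1-simplices (10): [0,1], [0,2], [0,3], [0,4], [1,2], [1,3], [1,4], [2,3], [2,4], [3,4]
  2-simplices (5): [0,1,2], [0,1,4], [0,2,3], [1,3,4], [2,3,4]

giving chain groups C_0 ≅ Z^5, C_1 ≅ Z^10, C_2 ≅ Z^5.

∂_1: C_1 → C_0 sends each edge [p,q] (with p < q) to q − p.
This gives a 5×10 integer matrix of rank 4; reducing to Smith normal form yields diagonal entries (1,1,1,1).

Boundary ∂_2: C_2 → C_1 acts by ∂[p,q,r] = [q,r] − [p,r] + [p,q]. For instance
  ∂[0,2,3] = [2,3] − [0,3] + [0,2],
  ∂[0,1,2] = [1,2] − [0,2] + [0,1].
As a 10×5 matrix over Z this has rank 5, with invariant factors (1,1,1,1,1).

From H_k ≅ ker(∂_k) / im(∂_{k+1}) we obtain:

  H_0: rank C_0 − rank ∂_1 = 5 − 4 = 1, and the invariant factors of ∂_1 are all 1, so H_0 = Z.
  H_1: rank ker ∂_1 − rank ∂_2 = (10 − 4) − 5 = 1, and the invariant factors of ∂_2 are all 1, so H_1 = Z.
  H_2: rank ker ∂_2 − rank ∂_3 = (5 − 5) − 0 = 0, and there is no ∂_3, so H_2 = 0.

As a check, the Euler characteristic is 5 − 10 + 5 = 0, which agrees with 1 − 1 + 0 = 0.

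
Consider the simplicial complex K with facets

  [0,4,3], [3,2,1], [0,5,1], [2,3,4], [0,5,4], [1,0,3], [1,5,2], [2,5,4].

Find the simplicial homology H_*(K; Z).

H_0 = Z,  H_1 = 0,  H_2 = Z.

Fix the vertex order 0 < 1 < 2 < 3 < 4 < 5 and write every simplex with vertices in increasing order. Then dim K = 2 and the simplices of K are:

  0-simplices (6): [0], [1], [2], [3], [4], [5]
  1-simplices (12): [0,1], [0,3], [0,4], [0,5], [1,2], [1,3], [1,5], [2,3], [2,4], [2,5], [3,4], [4,5]
  2-simplices (8): [0,1,3], [0,1,5], [0,3,4], [0,4,5], [1,2,3], [1,2,5], [2,3,4], [2,4,5]

Hence C_0 ≅ Z^6, C_1 ≅ Z^12, C_2 ≅ Z^8.

The boundary map ∂_1: C_1 → C_0 sends each edge [p,q] (with p < q) to q − p. For instance
  ∂[3,4] = [4] − [3].
The resulting 6×12 matrix has rank 5, and its Smith normal form has invariant factors (1,1,1,1,1).

∂_2: C_2 → C_1 acts by ∂[p,q,r] = [q,r] − [p,r] + [p,q]. For instance
  ∂[0,1,5] = [1,5] − [0,5] + [0,1],
  ∂[1,2,3] = [2,3] − [1,3] + [1,2].
This gives a 12×8 integer matrix of rank 7; reducing to Smith normal form yields diagonal entries (1,1,1,1,1,1,1).

Reading off H_k = ker ∂_k / im ∂_{k+1}:

  H_0: rank C_0 − rank ∂_1 = 6 − 5 = 1, and the invariant factors of ∂_1 are all 1, so H_0 ≅ Z.
  H_1: rank ker ∂_1 − rank ∂_2 = (12 − 5) − 7 = 0, and the invariant factors of ∂_2 are all 1, so H_1 ≅ 0.
  H_2: rank ker ∂_2 − rank ∂_3 = (8 − 7) − 0 = 1, and there is no ∂_3, so H_2 ≅ Z.

As a check, the Euler characteristic is 6 − 12 + 8 = 2, which agrees with 1 − 0 + 1 = 2.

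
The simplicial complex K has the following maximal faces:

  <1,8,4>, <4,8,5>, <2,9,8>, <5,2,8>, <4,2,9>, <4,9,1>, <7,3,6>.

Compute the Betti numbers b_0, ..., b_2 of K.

We work with the vertex ordering 1 < 2 < 3 < 4 < 5 < 6 < 7 < 8 < 9. The simplices of K, each written with vertices in increasing order, are:

  0-simplices (9): [1], [2], [3], [4], [5], [6], [7], [8], [9]
  1-simplices (15): [1,4], [1,8], [1,9], [2,4], [2,5], [2,8], [2,9], [3,6], [3,7], [4,5], [4,8], [4,9], [5,8], [6,7], [8,9]
  2-simplices (7): [1,4,8], [1,4,9], [2,4,9], [2,5,8], [2,8,9], [3,6,7], [4,5,8]

so the chain groups are C_0 ≅ Z^9, C_1 ≅ Z^15, C_2 ≅ Z^7.

∂_1: C_1 → C_0 is given by ∂[p,q] = [q] − [p]. For instance
  ∂[2,9] = [9] − [2].
As a 9×15 matrix over Z this has rank 7, with invariant factors (1,1,1,1,1,1,1).

Boundary ∂_2: C_2 → C_1 sends each 2-simplex [p,q,r] to [q,r] − [p,r] + [p,q]. For instance
  ∂[1,4,8] = [4,8] − [1,8] + [1,4],
  ∂[2,5,8] = [5,8] − [2,8] + [2,5].
The 15×7 boundary matrix has rank 7 and Smith normal form diag(1,1,1,1,1,1,1).

Now H_k = ker ∂_k / im ∂_{k+1}, so:

  H_0: rank C_0 − rank ∂_1 = 9 − 7 = 2, and the invariant factors of ∂_1 are all 1, so H_0 ≅ Z^2.
  H_1: rank ker ∂_1 − rank ∂_2 = (15 − 7) − 7 = 1, and the invariant factors of ∂_2 are all 1, so H_1 ≅ Z.
  H_2: rank ker ∂_2 − rank ∂_3 = (7 − 7) − 0 = 0, and there is no ∂_3, so H_2 ≅ 0.

As a check, the Euler characteristic is 9 − 15 + 7 = 1, which agrees with 2 − 1 + 0 = 1.
(K is a triangulation of the disjoint union of the cylinder S^1 x I and the 2-simplex.)

Hence the Betti numbers are b_0 = 2, b_1 = 1, b_2 = 0.

b_0 = 2, b_1 = 1, b_2 = 0.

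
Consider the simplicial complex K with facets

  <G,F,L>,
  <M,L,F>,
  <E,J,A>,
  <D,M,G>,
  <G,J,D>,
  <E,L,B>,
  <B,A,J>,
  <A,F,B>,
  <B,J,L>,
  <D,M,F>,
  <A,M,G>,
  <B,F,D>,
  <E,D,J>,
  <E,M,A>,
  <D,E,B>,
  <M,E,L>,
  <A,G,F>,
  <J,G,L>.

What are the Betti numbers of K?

K has 9 vertices, 27 edges, 18 triangles.
rank ∂_0 = 0, rank ∂_1 = 8 ⇒ b_0 = 9 − 0 − 8 = 1; all invariant factors of ∂_1 are 1 so no torsion. So H_0 ≅ Z.
rank ∂_1 = 8, rank ∂_2 = 18 ⇒ b_1 = 27 − 8 − 18 = 1; ∂_2 has invariant factor(s) [2] giving torsion. So H_1 ≅ Z ⊕ Z/2.
rank ∂_2 = 18, rank ∂_3 = 0 ⇒ b_2 = 18 − 18 − 0 = 0. So H_2 ≅ 0.

b_0 = 1, b_1 = 1, b_2 = 0.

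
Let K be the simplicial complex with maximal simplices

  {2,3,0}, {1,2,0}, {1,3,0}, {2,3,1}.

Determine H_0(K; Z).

H_0 ≅ Z.

Order the vertices as 0 < 1 < 2 < 3. Listing each simplex with vertices in this order, K has dimension 2 with simplices:

  0-simplices (4): [0], [1], [2], [3]
  1-simplices (6): [0,1], [0,2], [0,3], [1,2], [1,3], [2,3]
  2-simplices (4): [0,1,2], [0,1,3], [0,2,3], [1,2,3]

so the chain groups are C_0 ≅ Z^4, C_1 ≅ Z^6, C_2 ≅ Z^4.

∂_1: C_1 → C_0 is given by ∂[p,q] = [q] − [p]. For instance
  ∂[1,2] = [2] − [1].
The 4×6 boundary matrix has rank 3 and Smith normal form diag(1,1,1).

Boundary ∂_2: C_2 → C_1 sends each 2-simplex [p,q,r] to [q,r] − [p,r] + [p,q]. For instance
  ∂[0,1,3] = [1,3] − [0,3] + [0,1],
  ∂[0,2,3] = [2,3] − [0,3] + [0,2].
This gives a 6×4 integer matrix of rank 3; reducing to Smith normal form yields diagonal entries (1,1,1).

Computing H_k = (kernel of ∂_k) / (image of ∂_{k+1}):

  H_0: rank C_0 − rank ∂_1 = 4 − 3 = 1, and the invariant factors of ∂_1 are all 1, so H_0 = Z.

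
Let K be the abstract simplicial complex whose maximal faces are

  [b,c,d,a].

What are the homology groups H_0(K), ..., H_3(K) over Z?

Take the total order a < b < c < d on the vertex set. Then K (dimension 3) consists of the simplices:

  0-simplices (4): a, b, c, d
  1-simplices (6): ab, ac, ad, bc, bd, cd
  2-simplices (4): abc, abd, acd, bcd
  3-simplices (1): abcd

giving chain groups C_0 ≅ Z^4, C_1 ≅ Z^6, C_2 ≅ Z^4, C_3 ≅ Z^1.

Boundary ∂_1: C_1 → C_0 maps an edge to its endpoints' difference, ∂[p,q] = q − p. For instance
  ∂ab = b − a.
This gives a 4×6 integer matrix of rank 3; reducing to Smith normal form yields diagonal entries (1,1,1).

Boundary ∂_2: C_2 → C_1 maps a triangle to the signed sum of its edges. For instance
  ∂bcd = cd − bd + bc,
  ∂abc = bc − ac + ab.
The resulting 6×4 matrix has rank 3, and its Smith normal form has invariant factors (1,1,1).

∂_3: C_3 → C_2 sends each 3-simplex σ to the alternating sum Σ_i (−1)^i (σ with its i-th vertex removed). For instance
  ∂abcd = bcd − acd + abd − abc.
As a 4×1 matrix over Z this has rank 1, with invariant factors (1).

From H_k ≅ ker(∂_k) / im(∂_{k+1}) we obtain:

  H_0: rank C_0 − rank ∂_1 = 4 − 3 = 1, and the invariant factors of ∂_1 are all 1, so H_0 = Z.
  H_1: rank ker ∂_1 − rank ∂_2 = (6 − 3) − 3 = 0, and the invariant factors of ∂_2 are all 1, so H_1 = 0.
  H_2: rank ker ∂_2 − rank ∂_3 = (4 − 3) − 1 = 0, and the invariant factors of ∂_3 are all 1, so H_2 = 0.
  H_3: rank ker ∂_3 − rank ∂_4 = (1 − 1) − 0 = 0, and there is no ∂_4, so H_3 = 0.

As a check, the Euler characteristic is 4 − 6 + 4 − 1 = 1, which agrees with 1 − 0 + 0 − 0 = 1.

H_0 = Z,  H_1 = 0,  H_2 = 0,  H_3 = 0.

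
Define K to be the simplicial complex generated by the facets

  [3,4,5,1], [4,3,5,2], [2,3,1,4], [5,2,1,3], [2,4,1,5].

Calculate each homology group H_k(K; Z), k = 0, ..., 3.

We work with the vertex ordering 1 < 2 < 3 < 4 < 5. The simplices of K, each written with vertices in increasing order, are:

  0-simplices (5): [1], [2], [3], [4], [5]
  1-simplices (10): [1,2], [1,3], [1,4], [1,5], [2,3], [2,4], [2,5], [3,4], [3,5], [4,5]
  2-simplices (10): [1,2,3], [1,2,4], [1,2,5], [1,3,4], [1,3,5], [1,4,5], [2,3,4], [2,3,5], [2,4,5], [3,4,5]
  3-simplices (5): [1,2,3,4], [1,2,3,5], [1,2,4,5], [1,3,4,5], [2,3,4,5]

giving chain groups C_0 ≅ Z^5, C_1 ≅ Z^10, C_2 ≅ Z^10, C_3 ≅ Z^5.

The boundary map ∂_1: C_1 → C_0 sends each edge [p,q] (with p < q) to q − p. For instance
  ∂[2,3] = [3] − [2].
As a 5×10 matrix over Z this has rank 4, with invariant factors (1,1,1,1).

∂_2: C_2 → C_1 sends each 2-simplex [p,q,r] to [q,r] − [p,r] + [p,q]. For instance
  ∂[1,3,5] = [3,5] − [1,5] + [1,3],
  ∂[1,2,5] = [2,5] − [1,5] + [1,2].
The 10×10 boundary matrix has rank 6 and Smith normal form diag(1,1,1,1,1,1).

∂_3: C_3 → C_2 sends each 3-simplex σ to the alternating sum Σ_i (−1)^i (σ with its i-th vertex removed). For instance
  ∂[1,2,4,5] = [2,4,5] − [1,4,5] + [1,2,5] − [1,2,4],
  ∂[2,3,4,5] = [3,4,5] − [2,4,5] + [2,3,5] − [2,3,4].
This gives a 10×5 integer matrix of rank 4; reducing to Smith normal form yields diagonal entries (1,1,1,1).

From H_k ≅ ker(∂_k) / im(∂_{k+1}) we obtain:

  H_0: rank C_0 − rank ∂_1 = 5 − 4 = 1, and the invariant factors of ∂_1 are all 1, so H_0 ≅ Z.
  H_1: rank ker ∂_1 − rank ∂_2 = (10 − 4) − 6 = 0, and the invariant factors of ∂_2 are all 1, so H_1 ≅ 0.
  H_2: rank ker ∂_2 − rank ∂_3 = (10 − 6) − 4 = 0, and the invariant factors of ∂_3 are all 1, so H_2 ≅ 0.
  H_3: rank ker ∂_3 − rank ∂_4 = (5 − 4) − 0 = 1, and there is no ∂_4, so H_3 ≅ Z.

(K is a triangulation of the 3-sphere S^3.)

H_0 ≅ Z,  H_1 = 0,  H_2 = 0,  H_3 ≅ Z.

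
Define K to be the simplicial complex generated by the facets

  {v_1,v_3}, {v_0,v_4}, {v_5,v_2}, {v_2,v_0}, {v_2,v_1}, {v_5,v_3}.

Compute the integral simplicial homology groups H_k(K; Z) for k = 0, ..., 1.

K has 6 vertices, 6 edges.
rank ∂_0 = 0, rank ∂_1 = 5 ⇒ b_0 = 6 − 0 − 5 = 1; all invariant factors of ∂_1 are 1 so no torsion. So H_0 ≅ Z.
rank ∂_1 = 5, rank ∂_2 = 0 ⇒ b_1 = 6 − 5 − 0 = 1. So H_1 ≅ Z.

H_0 ≅ Z,  H_1 ≅ Z.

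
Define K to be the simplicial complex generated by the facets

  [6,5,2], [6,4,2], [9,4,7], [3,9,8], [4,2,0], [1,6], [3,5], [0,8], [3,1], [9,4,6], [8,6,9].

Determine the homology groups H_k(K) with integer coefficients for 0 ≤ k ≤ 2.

We work with the vertex ordering 0 < 1 < 2 < 3 < 4 < 5 < 6 < 7 < 8 < 9. The simplices of K, each written with vertices in increasing order, are:

  0-simplices (10): [0], [1], [2], [3], [4], [5], [6], [7], [8], [9]
  1-simplices (19): [0,2], [0,4], [0,8], [1,3], [1,6], [2,4], [2,5], [2,6], [3,5], [3,8], [3,9], [4,6], [4,7], [4,9], [5,6], [6,8], [6,9], [7,9], [8,9]
  2-simplices (7): [0,2,4], [2,4,6], [2,5,6], [3,8,9], [4,6,9], [4,7,9], [6,8,9]

giving chain groups C_0 ≅ Z^10, C_1 ≅ Z^19, C_2 ≅ Z^7.

The boundary map ∂_1: C_1 → C_0 maps an edge to its endpoints' difference, ∂[p,q] = q − p. For instance
  ∂[4,6] = [6] − [4].
This gives a 10×19 integer matrix of rank 9; reducing to Smith normal form yields diagonal entries (1,1,1,1,1,1,1,1,1).

Boundary ∂_2: C_2 → C_1 acts by ∂[p,q,r] = [q,r] − [p,r] + [p,q]. For instance
  ∂[2,4,6] = [4,6] − [2,6] + [2,4],
  ∂[3,8,9] = [8,9] − [3,9] + [3,8].
The resulting 19×7 matrix has rank 7, and its Smith normal form has invariant factors (1,1,1,1,1,1,1).

Reading off H_k = ker ∂_k / im ∂_{k+1}:

  H_0: rank C_0 − rank ∂_1 = 10 − 9 = 1, and the invariant factors of ∂_1 are all 1, so H_0 = Z.
  H_1: rank ker ∂_1 − rank ∂_2 = (19 − 9) − 7 = 3, and the invariant factors of ∂_2 are all 1, so H_1 = Z^3.
  H_2: rank ker ∂_2 − rank ∂_3 = (7 − 7) − 0 = 0, and there is no ∂_3, so H_2 = 0.

H_0 ≅ Z,  H_1 ≅ Z^3,  H_2 = 0.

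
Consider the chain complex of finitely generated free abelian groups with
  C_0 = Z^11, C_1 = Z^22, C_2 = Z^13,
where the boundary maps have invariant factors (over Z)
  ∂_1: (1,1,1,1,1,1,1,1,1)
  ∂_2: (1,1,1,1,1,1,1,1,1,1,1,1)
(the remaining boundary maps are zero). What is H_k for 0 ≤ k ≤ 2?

H_0: b_0 = 11 − 0 − 9 = 2; torsion from ∂_1 factors > 1: none. So H_0 ≅ Z^2.
H_1: b_1 = 22 − 9 − 12 = 1; torsion from ∂_2 factors > 1: none. So H_1 ≅ Z.
H_2: b_2 = 13 − 12 − 0 = 1; torsion from ∂_3 factors > 1: none. So H_2 ≅ Z.

H_0 ≅ Z^2,  H_1 ≅ Z,  H_2 ≅ Z.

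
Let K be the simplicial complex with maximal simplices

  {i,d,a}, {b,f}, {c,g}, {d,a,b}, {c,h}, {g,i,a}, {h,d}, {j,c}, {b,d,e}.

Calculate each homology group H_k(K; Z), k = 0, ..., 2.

H_0 = Z,  H_1 = Z,  H_2 = 0.

We work with the vertex ordering a < b < c < d < e < f < g < h < i < j. The simplices of K, each written with vertices in increasing order, are:

  0-simplices (10): a, b, c, d, e, f, g, h, i, j
  1-simplices (14): ab, ad, ag, ai, bd, be, bf, cg, ch, cj, de, dh, di, gi
  2-simplices (4): abd, adi, agi, bde

giving chain groups C_0 ≅ Z^10, C_1 ≅ Z^14, C_2 ≅ Z^4.

Boundary ∂_1: C_1 → C_0 sends each edge [p,q] (with p < q) to q − p. For instance
  ∂de = e − d.
This gives a 10×14 integer matrix of rank 9; reducing to Smith normal form yields diagonal entries (1,1,1,1,1,1,1,1,1).

The boundary map ∂_2: C_2 → C_1 sends each 2-simplex [p,q,r] to [q,r] − [p,r] + [p,q]. For instance
  ∂abd = bd − ad + ab,
  ∂bde = de − be + bd.
This gives a 14×4 integer matrix of rank 4; reducing to Smith normal form yields diagonal entries (1,1,1,1).

Computing H_k = (kernel of ∂_k) / (image of ∂_{k+1}):

  H_0: rank C_0 − rank ∂_1 = 10 − 9 = 1, and the invariant factors of ∂_1 are all 1, so H_0 = Z.
  H_1: rank ker ∂_1 − rank ∂_2 = (14 − 9) − 4 = 1, and the invariant factors of ∂_2 are all 1, so H_1 = Z.
  H_2: rank ker ∂_2 − rank ∂_3 = (4 − 4) − 0 = 0, and there is no ∂_3, so H_2 = 0.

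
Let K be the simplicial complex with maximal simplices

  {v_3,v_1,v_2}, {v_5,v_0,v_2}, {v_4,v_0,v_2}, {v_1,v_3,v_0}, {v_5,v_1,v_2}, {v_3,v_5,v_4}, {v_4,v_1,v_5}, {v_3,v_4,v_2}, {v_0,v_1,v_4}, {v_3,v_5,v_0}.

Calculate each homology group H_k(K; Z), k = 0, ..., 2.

K has 6 vertices, 15 edges, 10 triangles.
rank ∂_0 = 0, rank ∂_1 = 5 ⇒ b_0 = 6 − 0 − 5 = 1; all invariant factors of ∂_1 are 1 so no torsion. So H_0 = Z.
rank ∂_1 = 5, rank ∂_2 = 10 ⇒ b_1 = 15 − 5 − 10 = 0; ∂_2 has invariant factor(s) [2] giving torsion. So H_1 = Z/2.
rank ∂_2 = 10, rank ∂_3 = 0 ⇒ b_2 = 10 − 10 − 0 = 0. So H_2 = 0.

H_0 = Z,  H_1 = Z/2,  H_2 = 0.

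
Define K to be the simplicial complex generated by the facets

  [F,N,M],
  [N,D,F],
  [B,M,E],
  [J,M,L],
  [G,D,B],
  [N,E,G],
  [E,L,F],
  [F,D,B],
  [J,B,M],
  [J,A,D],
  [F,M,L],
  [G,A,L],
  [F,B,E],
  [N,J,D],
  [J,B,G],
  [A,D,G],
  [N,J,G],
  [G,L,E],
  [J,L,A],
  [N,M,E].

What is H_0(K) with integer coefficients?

K has 10 vertices, 30 edges, 20 triangles.
rank ∂_0 = 0, rank ∂_1 = 9 ⇒ b_0 = 10 − 0 − 9 = 1; all invariant factors of ∂_1 are 1 so no torsion. So H_0 ≅ Z.

H_0 = Z.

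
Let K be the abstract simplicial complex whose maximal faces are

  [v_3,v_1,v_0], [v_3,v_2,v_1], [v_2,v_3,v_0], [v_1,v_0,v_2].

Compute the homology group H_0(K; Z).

Take the total order v_0 < v_1 < v_2 < v_3 on the vertex set. Then K (dimension 2) consists of the simplices:

  0-simplices (4): [v_0], [v_1], [v_2], [v_3]
  1-simplices (6): [v_0,v_1], [v_0,v_2], [v_0,v_3], [v_1,v_2], [v_1,v_3], [v_2,v_3]
  2-simplices (4): [v_0,v_1,v_2], [v_0,v_1,v_3], [v_0,v_2,v_3], [v_1,v_2,v_3]

so the chain groups are C_0 ≅ Z^4, C_1 ≅ Z^6, C_2 ≅ Z^4.

∂_1: C_1 → C_0 maps an edge to its endpoints' difference, ∂[p,q] = q − p. For instance
  ∂[v_2,v_3] = [v_3] − [v_2].
The 4×6 boundary matrix has rank 3 and Smith normal form diag(1,1,1).

The boundary map ∂_2: C_2 → C_1 sends each 2-simplex [p,q,r] to [q,r] − [p,r] + [p,q]. For instance
  ∂[v_0,v_1,v_2] = [v_1,v_2] − [v_0,v_2] + [v_0,v_1],
  ∂[v_0,v_2,v_3] = [v_2,v_3] − [v_0,v_3] + [v_0,v_2].
As a 6×4 matrix over Z this has rank 3, with invariant factors (1,1,1).

Now H_k = ker ∂_k / im ∂_{k+1}, so:

  H_0: rank C_0 − rank ∂_1 = 4 − 3 = 1, and the invariant factors of ∂_1 are all 1, so H_0 = Z.

(K is a triangulation of the 2-sphere S^2.)

H_0 = Z.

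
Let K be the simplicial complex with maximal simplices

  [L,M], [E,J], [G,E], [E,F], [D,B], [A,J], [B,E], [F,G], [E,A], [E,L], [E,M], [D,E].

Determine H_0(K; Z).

K has 9 vertices, 12 edges.
rank ∂_0 = 0, rank ∂_1 = 8 ⇒ b_0 = 9 − 0 − 8 = 1; all invariant factors of ∂_1 are 1 so no torsion. So H_0 ≅ Z.

H_0 ≅ Z.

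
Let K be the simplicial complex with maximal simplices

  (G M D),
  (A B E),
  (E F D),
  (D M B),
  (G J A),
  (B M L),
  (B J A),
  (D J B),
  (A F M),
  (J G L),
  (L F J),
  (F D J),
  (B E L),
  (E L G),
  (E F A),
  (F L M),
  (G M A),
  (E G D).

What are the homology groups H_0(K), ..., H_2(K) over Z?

H_0 = Z,  H_1 = Z^2,  H_2 = Z.

K has 9 vertices, 27 edges, 18 triangles.
rank ∂_0 = 0, rank ∂_1 = 8 ⇒ b_0 = 9 − 0 − 8 = 1; all invariant factors of ∂_1 are 1 so no torsion. So H_0 ≅ Z.
rank ∂_1 = 8, rank ∂_2 = 17 ⇒ b_1 = 27 − 8 − 17 = 2; all invariant factors of ∂_2 are 1 so no torsion. So H_1 ≅ Z^2.
rank ∂_2 = 17, rank ∂_3 = 0 ⇒ b_2 = 18 − 17 − 0 = 1. So H_2 ≅ Z.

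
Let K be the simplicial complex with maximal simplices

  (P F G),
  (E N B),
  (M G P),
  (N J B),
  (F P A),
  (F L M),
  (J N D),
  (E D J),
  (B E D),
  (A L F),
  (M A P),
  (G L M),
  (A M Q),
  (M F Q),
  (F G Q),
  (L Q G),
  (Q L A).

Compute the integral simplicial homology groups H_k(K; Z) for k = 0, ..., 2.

H_0 ≅ Z^2,  H_1 ≅ Z ⊕ Z/2Z,  H_2 = 0.

Fix the vertex order A < B < D < E < F < G < J < L < M < N < P < Q and write every simplex with vertices in increasing order. Then dim K = 2 and the simplices of K are:

  0-simplices (12): A, B, D, E, F, G, J, L, M, N, P, Q
  1-simplices (28): AF, AL, AM, AP, AQ, BD, BE, BJ, BN, DE, DJ, DN, EJ, EN, FG, FL, FM, FP, FQ, GL, GM, GP, GQ, JN, LM, LQ, MP, MQ
  2-simplices (17): AFL, AFP, ALQ, AMP, AMQ, BDE, BEN, BJN, DEJ, DJN, FGP, FGQ, FLM, FMQ, GLM, GLQ, GMP

giving chain groups C_0 ≅ Z^12, C_1 ≅ Z^28, C_2 ≅ Z^17.

The boundary map ∂_1: C_1 → C_0 maps an edge to its endpoints' difference, ∂[p,q] = q − p. For instance
  ∂MP = P − M.
The resulting 12×28 matrix has rank 10, and its Smith normal form has invariant factors (1,1,1,1,1,1,1,1,1,1).

The boundary map ∂_2: C_2 → C_1 sends each 2-simplex [p,q,r] to [q,r] − [p,r] + [p,q]. For instance
  ∂GLQ = LQ − GQ + GL,
  ∂DEJ = EJ − DJ + DE.
As a 28×17 matrix over Z this has rank 17, with invariant factors (1,1,1,1,1,1,1,1,1,1,1,1,1,1,1,1,2).

From H_k ≅ ker(∂_k) / im(∂_{k+1}) we obtain:

  H_0: rank C_0 − rank ∂_1 = 12 − 10 = 2, and the invariant factors of ∂_1 are all 1, so H_0 = Z^2.
  H_1: rank ker ∂_1 − rank ∂_2 = (28 − 10) − 17 = 1, and ∂_2 has invariant factor 2 > 1, so H_1 = Z ⊕ Z/2Z.
  H_2: rank ker ∂_2 − rank ∂_3 = (17 − 17) − 0 = 0, and there is no ∂_3, so H_2 = 0.

As a check, the Euler characteristic is 12 − 28 + 17 = 1, which agrees with 2 − 1 + 0 = 1.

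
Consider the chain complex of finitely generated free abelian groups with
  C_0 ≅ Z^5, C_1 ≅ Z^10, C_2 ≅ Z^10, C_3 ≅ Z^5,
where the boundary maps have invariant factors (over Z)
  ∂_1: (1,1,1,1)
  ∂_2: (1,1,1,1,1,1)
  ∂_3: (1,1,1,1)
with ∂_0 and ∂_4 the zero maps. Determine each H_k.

H_0 = Z,  H_1 = 0,  H_2 = 0,  H_3 = Z.

H_0: b_0 = 5 − 0 − 4 = 1; torsion from ∂_1 factors > 1: none. So H_0 = Z.
H_1: b_1 = 10 − 4 − 6 = 0; torsion from ∂_2 factors > 1: none. So H_1 = 0.
H_2: b_2 = 10 − 6 − 4 = 0; torsion from ∂_3 factors > 1: none. So H_2 = 0.
H_3: b_3 = 5 − 4 − 0 = 1; torsion from ∂_4 factors > 1: none. So H_3 = Z.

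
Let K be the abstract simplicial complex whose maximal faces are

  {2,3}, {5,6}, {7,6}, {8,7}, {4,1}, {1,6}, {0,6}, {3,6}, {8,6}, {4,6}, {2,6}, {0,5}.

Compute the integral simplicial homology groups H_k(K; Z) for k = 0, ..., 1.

Fix the vertex order 0 < 1 < 2 < 3 < 4 < 5 < 6 < 7 < 8 and write every simplex with vertices in increasing order. Then dim K = 1 and the simplices of K are:

  0-simplices (9): [0], [1], [2], [3], [4], [5], [6], [7], [8]
  1-simplices (12): [0,5], [0,6], [1,4], [1,6], [2,3], [2,6], [3,6], [4,6], [5,6], [6,7], [6,8], [7,8]

giving chain groups C_0 ≅ Z^9, C_1 ≅ Z^12.

The boundary map ∂_1: C_1 → C_0 sends each edge [p,q] (with p < q) to q − p.
This gives a 9×12 integer matrix of rank 8; reducing to Smith normal form yields diagonal entries (1,1,1,1,1,1,1,1).

From H_k ≅ ker(∂_k) / im(∂_{k+1}) we obtain:

  H_0: rank C_0 − rank ∂_1 = 9 − 8 = 1, and the invariant factors of ∂_1 are all 1, so H_0 ≅ Z.
  H_1: rank ker ∂_1 − rank ∂_2 = (12 − 8) − 0 = 4, and there is no ∂_2, so H_1 ≅ Z^4.

(K is a triangulation of a wedge of 4 circles.)

H_0 ≅ Z,  H_1 ≅ Z^4.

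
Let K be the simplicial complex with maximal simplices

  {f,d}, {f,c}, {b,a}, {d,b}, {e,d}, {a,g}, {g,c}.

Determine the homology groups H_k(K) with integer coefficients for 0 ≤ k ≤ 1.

H_0 = Z,  H_1 = Z.

Take the total order a < b < c < d < e < f < g on the vertex set. Then K (dimension 1) consists of the simplices:

  0-simplices (7): a, b, c, d, e, f, g
  1-simplices (7): ab, ag, bd, cf, cg, de, df

so the chain groups are C_0 ≅ Z^7, C_1 ≅ Z^7.

The boundary map ∂_1: C_1 → C_0 sends each edge [p,q] (with p < q) to q − p.
The 7×7 boundary matrix has rank 6 and Smith normal form diag(1,1,1,1,1,1).

Computing H_k = (kernel of ∂_k) / (image of ∂_{k+1}):

  H_0: rank C_0 − rank ∂_1 = 7 − 6 = 1, and the invariant factors of ∂_1 are all 1, so H_0 ≅ Z.
  H_1: rank ker ∂_1 − rank ∂_2 = (7 − 6) − 0 = 1, and there is no ∂_2, so H_1 ≅ Z.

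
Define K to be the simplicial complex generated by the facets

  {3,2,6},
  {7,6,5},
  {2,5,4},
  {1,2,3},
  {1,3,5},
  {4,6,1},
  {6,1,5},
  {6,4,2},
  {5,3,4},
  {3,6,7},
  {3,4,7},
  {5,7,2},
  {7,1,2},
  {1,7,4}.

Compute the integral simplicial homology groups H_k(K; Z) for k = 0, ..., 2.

K has 7 vertices, 21 edges, 14 triangles.
rank ∂_0 = 0, rank ∂_1 = 6 ⇒ b_0 = 7 − 0 − 6 = 1; all invariant factors of ∂_1 are 1 so no torsion. So H_0 = Z.
rank ∂_1 = 6, rank ∂_2 = 13 ⇒ b_1 = 21 − 6 − 13 = 2; all invariant factors of ∂_2 are 1 so no torsion. So H_1 = Z^2.
rank ∂_2 = 13, rank ∂_3 = 0 ⇒ b_2 = 14 − 13 − 0 = 1. So H_2 = Z.

H_0 ≅ Z,  H_1 ≅ Z^2,  H_2 ≅ Z.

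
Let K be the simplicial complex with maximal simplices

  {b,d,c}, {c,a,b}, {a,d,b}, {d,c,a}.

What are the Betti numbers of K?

b_0 = 1, b_1 = 0, b_2 = 1.

Take the total order a < b < c < d on the vertex set. Then K (dimension 2) consists of the simplices:

  0-simplices (4): a, b, c, d
  1-simplices (6): ab, ac, ad, bc, bd, cd
  2-simplices (4): abc, abd, acd, bcd

Hence C_0 ≅ Z^4, C_1 ≅ Z^6, C_2 ≅ Z^4.

The boundary map ∂_1: C_1 → C_0 sends each edge [p,q] (with p < q) to q − p.
This gives a 4×6 integer matrix of rank 3; reducing to Smith normal form yields diagonal entries (1,1,1).

The boundary map ∂_2: C_2 → C_1 maps a triangle to the signed sum of its edges. For instance
  ∂acd = cd − ad + ac,
  ∂abd = bd − ad + ab.
The 6×4 boundary matrix has rank 3 and Smith normal form diag(1,1,1).

From H_k ≅ ker(∂_k) / im(∂_{k+1}) we obtain:

  H_0: rank C_0 − rank ∂_1 = 4 − 3 = 1, and the invariant factors of ∂_1 are all 1, so H_0 ≅ Z.
  H_1: rank ker ∂_1 − rank ∂_2 = (6 − 3) − 3 = 0, and the invariant factors of ∂_2 are all 1, so H_1 ≅ 0.
  H_2: rank ker ∂_2 − rank ∂_3 = (4 − 3) − 0 = 1, and there is no ∂_3, so H_2 ≅ Z.

As a check, the Euler characteristic is 4 − 6 + 4 = 2, which agrees with 1 − 0 + 1 = 2.
(K is a triangulation of the 2-sphere S^2.)

Hence the Betti numbers are b_0 = 1, b_1 = 0, b_2 = 1.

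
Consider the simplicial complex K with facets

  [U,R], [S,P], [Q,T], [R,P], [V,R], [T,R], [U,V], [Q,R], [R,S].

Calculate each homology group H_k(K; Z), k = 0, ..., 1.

Take the total order P < Q < R < S < T < U < V on the vertex set. Then K (dimension 1) consists of the simplices:

  0-simplices (7): P, Q, R, S, T, U, V
  1-simplices (9): PR, PS, QR, QT, RS, RT, RU, RV, UV

giving chain groups C_0 ≅ Z^7, C_1 ≅ Z^9.

The boundary map ∂_1: C_1 → C_0 sends each edge [p,q] (with p < q) to q − p.
The 7×9 boundary matrix has rank 6 and Smith normal form diag(1,1,1,1,1,1).

Now H_k = ker ∂_k / im ∂_{k+1}, so:

  H_0: rank C_0 − rank ∂_1 = 7 − 6 = 1, and the invariant factors of ∂_1 are all 1, so H_0 = Z.
  H_1: rank ker ∂_1 − rank ∂_2 = (9 − 6) − 0 = 3, and there is no ∂_2, so H_1 = Z^3.

H_0 = Z,  H_1 = Z^3.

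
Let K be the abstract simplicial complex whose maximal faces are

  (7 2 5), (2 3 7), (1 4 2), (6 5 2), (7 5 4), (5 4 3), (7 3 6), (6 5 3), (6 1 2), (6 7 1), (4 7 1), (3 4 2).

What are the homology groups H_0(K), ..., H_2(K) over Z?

We work with the vertex ordering 1 < 2 < 3 < 4 < 5 < 6 < 7. The simplices of K, each written with vertices in increasing order, are:

  0-simplices (7): [1], [2], [3], [4], [5], [6], [7]
  1-simplices (18): [1,2], [1,4], [1,6], [1,7], [2,3], [2,4], [2,5], [2,6], [2,7], [3,4], [3,5], [3,6], [3,7], [4,5], [4,7], [5,6], [5,7], [6,7]
  2-simplices (12): [1,2,4], [1,2,6], [1,4,7], [1,6,7], [2,3,4], [2,3,7], [2,5,6], [2,5,7], [3,4,5], [3,5,6], [3,6,7], [4,5,7]

Hence C_0 ≅ Z^7, C_1 ≅ Z^18, C_2 ≅ Z^12.

Boundary ∂_1: C_1 → C_0 sends each edge [p,q] (with p < q) to q − p. For instance
  ∂[2,7] = [7] − [2].
As a 7×18 matrix over Z this has rank 6, with invariant factors (1,1,1,1,1,1).

Boundary ∂_2: C_2 → C_1 acts by ∂[p,q,r] = [q,r] − [p,r] + [p,q]. For instance
  ∂[1,4,7] = [4,7] − [1,7] + [1,4],
  ∂[2,5,6] = [5,6] − [2,6] + [2,5].
The 18×12 boundary matrix has rank 12 and Smith normal form diag(1,1,1,1,1,1,1,1,1,1,1,2).

Computing H_k = (kernel of ∂_k) / (image of ∂_{k+1}):

  H_0: rank C_0 − rank ∂_1 = 7 − 6 = 1, and the invariant factors of ∂_1 are all 1, so H_0 ≅ Z.
  H_1: rank ker ∂_1 − rank ∂_2 = (18 − 6) − 12 = 0, and ∂_2 has invariant factor 2 > 1, so H_1 ≅ Z/2.
  H_2: rank ker ∂_2 − rank ∂_3 = (12 − 12) − 0 = 0, and there is no ∂_3, so H_2 ≅ 0.

H_0 = Z,  H_1 = Z/2,  H_2 = 0.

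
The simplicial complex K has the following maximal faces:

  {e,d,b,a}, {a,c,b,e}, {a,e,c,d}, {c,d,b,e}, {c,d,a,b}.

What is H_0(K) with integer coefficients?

Take the total order a < b < c < d < e on the vertex set. Then K (dimension 3) consists of the simplices:

  0-simplices (5): a, b, c, d, e
  1-simplices (10): ab, ac, ad, ae, bc, bd, be, cd, ce, de
  2-simplices (10): abc, abd, abe, acd, ace, ade, bcd, bce, bde, cde
  3-simplices (5): abcd, abce, abde, acde, bcde

giving chain groups C_0 ≅ Z^5, C_1 ≅ Z^10, C_2 ≅ Z^10, C_3 ≅ Z^5.

The boundary map ∂_1: C_1 → C_0 maps an edge to its endpoints' difference, ∂[p,q] = q − p.
This gives a 5×10 integer matrix of rank 4; reducing to Smith normal form yields diagonal entries (1,1,1,1).

∂_2: C_2 → C_1 acts by ∂[p,q,r] = [q,r] − [p,r] + [p,q]. For instance
  ∂cde = de − ce + cd,
  ∂bde = de − be + bd.
The 10×10 boundary matrix has rank 6 and Smith normal form diag(1,1,1,1,1,1).

The boundary map ∂_3: C_3 → C_2 sends each 3-simplex σ to the alternating sum Σ_i (−1)^i (σ with its i-th vertex removed). For instance
  ∂bcde = cde − bde + bce − bcd,
  ∂abde = bde − ade + abe − abd.
This gives a 10×5 integer matrix of rank 4; reducing to Smith normal form yields diagonal entries (1,1,1,1).

From H_k ≅ ker(∂_k) / im(∂_{k+1}) we obtain:

  H_0: rank C_0 − rank ∂_1 = 5 − 4 = 1, and the invariant factors of ∂_1 are all 1, so H_0 ≅ Z.

H_0 ≅ Z.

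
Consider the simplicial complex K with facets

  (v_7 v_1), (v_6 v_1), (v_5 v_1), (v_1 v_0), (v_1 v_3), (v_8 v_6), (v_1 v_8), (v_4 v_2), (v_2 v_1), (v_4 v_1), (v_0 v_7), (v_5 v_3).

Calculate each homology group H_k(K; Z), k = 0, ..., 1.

Take the total order v_0 < v_1 < v_2 < v_3 < v_4 < v_5 < v_6 < v_7 < v_8 on the vertex set. Then K (dimension 1) consists of the simplices:

  0-simplices (9): [v_0], [v_1], [v_2], [v_3], [v_4], [v_5], [v_6], [v_7], [v_8]
  1-simplices (12): [v_0,v_1], [v_0,v_7], [v_1,v_2], [v_1,v_3], [v_1,v_4], [v_1,v_5], [v_1,v_6], [v_1,v_7], [v_1,v_8], [v_2,v_4], [v_3,v_5], [v_6,v_8]

giving chain groups C_0 ≅ Z^9, C_1 ≅ Z^12.

The boundary map ∂_1: C_1 → C_0 maps an edge to its endpoints' difference, ∂[p,q] = q − p.
This gives a 9×12 integer matrix of rank 8; reducing to Smith normal form yields diagonal entries (1,1,1,1,1,1,1,1).

Reading off H_k = ker ∂_k / im ∂_{k+1}:

  H_0: rank C_0 − rank ∂_1 = 9 − 8 = 1, and the invariant factors of ∂_1 are all 1, so H_0 ≅ Z.
  H_1: rank ker ∂_1 − rank ∂_2 = (12 − 8) − 0 = 4, and there is no ∂_2, so H_1 ≅ Z^4.

H_0 = Z,  H_1 = Z^4.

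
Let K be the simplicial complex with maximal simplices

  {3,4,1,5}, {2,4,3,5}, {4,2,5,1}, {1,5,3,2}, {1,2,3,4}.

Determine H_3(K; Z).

We work with the vertex ordering 1 < 2 < 3 < 4 < 5. The simplices of K, each written with vertices in increasing order, are:

  0-simplices (5): [1], [2], [3], [4], [5]
  1-simplices (10): [1,2], [1,3], [1,4], [1,5], [2,3], [2,4], [2,5], [3,4], [3,5], [4,5]
  2-simplices (10): [1,2,3], [1,2,4], [1,2,5], [1,3,4], [1,3,5], [1,4,5], [2,3,4], [2,3,5], [2,4,5], [3,4,5]
  3-simplices (5): [1,2,3,4], [1,2,3,5], [1,2,4,5], [1,3,4,5], [2,3,4,5]

giving chain groups C_0 ≅ Z^5, C_1 ≅ Z^10, C_2 ≅ Z^10, C_3 ≅ Z^5.

The boundary map ∂_1: C_1 → C_0 sends each edge [p,q] (with p < q) to q − p. For instance
  ∂[1,5] = [5] − [1].
The resulting 5×10 matrix has rank 4, and its Smith normal form has invariant factors (1,1,1,1).

The boundary map ∂_2: C_2 → C_1 acts by ∂[p,q,r] = [q,r] − [p,r] + [p,q]. For instance
  ∂[1,3,4] = [3,4] − [1,4] + [1,3],
  ∂[2,4,5] = [4,5] − [2,5] + [2,4].
The resulting 10×10 matrix has rank 6, and its Smith normal form has invariant factors (1,1,1,1,1,1).

The boundary map ∂_3: C_3 → C_2 sends each 3-simplex σ to the alternating sum Σ_i (−1)^i (σ with its i-th vertex removed). For instance
  ∂[1,2,3,4] = [2,3,4] − [1,3,4] + [1,2,4] − [1,2,3],
  ∂[2,3,4,5] = [3,4,5] − [2,4,5] + [2,3,5] − [2,3,4].
This gives a 10×5 integer matrix of rank 4; reducing to Smith normal form yields diagonal entries (1,1,1,1).

Now H_k = ker ∂_k / im ∂_{k+1}, so:

  H_3: rank ker ∂_3 − rank ∂_4 = (5 − 4) − 0 = 1, and there is no ∂_4, so H_3 ≅ Z.

H_3 ≅ Z.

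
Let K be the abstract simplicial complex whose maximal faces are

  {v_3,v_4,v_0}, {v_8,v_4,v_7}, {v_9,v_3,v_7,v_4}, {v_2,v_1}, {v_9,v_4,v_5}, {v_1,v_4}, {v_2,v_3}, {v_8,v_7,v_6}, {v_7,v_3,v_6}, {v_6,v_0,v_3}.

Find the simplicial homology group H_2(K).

H_2 = 0.

Order the vertices as v_0 < v_1 < v_2 < v_3 < v_4 < v_5 < v_6 < v_7 < v_8 < v_9. Listing each simplex with vertices in this order, K has dimension 3 with simplices:

  0-simplices (10): [v_0], [v_1], [v_2], [v_3], [v_4], [v_5], [v_6], [v_7], [v_8], [v_9]
  1-simplices (19): (19 of them)
  2-simplices (10): [v_0,v_3,v_4], [v_0,v_3,v_6], [v_3,v_4,v_7], [v_3,v_4,v_9], [v_3,v_6,v_7], [v_3,v_7,v_9], [v_4,v_5,v_9], [v_4,v_7,v_8], [v_4,v_7,v_9], [v_6,v_7,v_8]
  3-simplices (1): [v_3,v_4,v_7,v_9]

Hence C_0 ≅ Z^10, C_1 ≅ Z^19, C_2 ≅ Z^10, C_3 ≅ Z^1.

The boundary map ∂_1: C_1 → C_0 sends each edge [p,q] (with p < q) to q − p. For instance
  ∂[v_4,v_7] = [v_7] − [v_4].
The resulting 10×19 matrix has rank 9, and its Smith normal form has invariant factors (1,1,1,1,1,1,1,1,1).

∂_2: C_2 → C_1 sends each 2-simplex [p,q,r] to [q,r] − [p,r] + [p,q]. For instance
  ∂[v_3,v_7,v_9] = [v_7,v_9] − [v_3,v_9] + [v_3,v_7],
  ∂[v_4,v_7,v_9] = [v_7,v_9] − [v_4,v_9] + [v_4,v_7].
The 19×10 boundary matrix has rank 9 and Smith normal form diag(1,1,1,1,1,1,1,1,1).

∂_3: C_3 → C_2 sends each 3-simplex σ to the alternating sum Σ_i (−1)^i (σ with its i-th vertex removed). For instance
  ∂[v_3,v_4,v_7,v_9] = [v_4,v_7,v_9] − [v_3,v_7,v_9] + [v_3,v_4,v_9] − [v_3,v_4,v_7].
The resulting 10×1 matrix has rank 1, and its Smith normal form has invariant factors (1).

From H_k ≅ ker(∂_k) / im(∂_{k+1}) we obtain:

  H_2: rank ker ∂_2 − rank ∂_3 = (10 − 9) − 1 = 0, and the invariant factors of ∂_3 are all 1, so H_2 ≅ 0.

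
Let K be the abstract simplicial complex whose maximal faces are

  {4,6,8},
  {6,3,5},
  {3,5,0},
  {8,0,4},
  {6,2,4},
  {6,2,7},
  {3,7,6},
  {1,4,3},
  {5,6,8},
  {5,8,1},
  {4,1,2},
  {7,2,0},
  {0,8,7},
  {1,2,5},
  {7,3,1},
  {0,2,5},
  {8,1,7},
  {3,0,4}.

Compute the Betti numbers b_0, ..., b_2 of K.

b_0 = 1, b_1 = 2, b_2 = 1.

We work with the vertex ordering 0 < 1 < 2 < 3 < 4 < 5 < 6 < 7 < 8. The simplices of K, each written with vertices in increasing order, are:

  0-simplices (9): [0], [1], [2], [3], [4], [5], [6], [7], [8]
  1-simplices (27): (27 of them)
  2-simplices (18): [0,2,5], [0,2,7], [0,3,4], [0,3,5], [0,4,8], [0,7,8], [1,2,4], [1,2,5], [1,3,4], [1,3,7], [1,5,8], [1,7,8], [2,4,6], [2,6,7], [3,5,6], [3,6,7], [4,6,8], [5,6,8]

Hence C_0 ≅ Z^9, C_1 ≅ Z^27, C_2 ≅ Z^18.

Boundary ∂_1: C_1 → C_0 maps an edge to its endpoints' difference, ∂[p,q] = q − p. For instance
  ∂[1,7] = [7] − [1].
The resulting 9×27 matrix has rank 8, and its Smith normal form has invariant factors (1,1,1,1,1,1,1,1).

The boundary map ∂_2: C_2 → C_1 maps a triangle to the signed sum of its edges. For instance
  ∂[0,3,5] = [3,5] − [0,5] + [0,3],
  ∂[2,6,7] = [6,7] − [2,7] + [2,6].
As a 27×18 matrix over Z this has rank 17, with invariant factors (1,1,1,1,1,1,1,1,1,1,1,1,1,1,1,1,1).

Now H_k = ker ∂_k / im ∂_{k+1}, so:

  H_0: rank C_0 − rank ∂_1 = 9 − 8 = 1, and the invariant factors of ∂_1 are all 1, so H_0 = Z.
  H_1: rank ker ∂_1 − rank ∂_2 = (27 − 8) − 17 = 2, and the invariant factors of ∂_2 are all 1, so H_1 = Z^2.
  H_2: rank ker ∂_2 − rank ∂_3 = (18 − 17) − 0 = 1, and there is no ∂_3, so H_2 = Z.

Hence the Betti numbers are b_0 = 1, b_1 = 2, b_2 = 1.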